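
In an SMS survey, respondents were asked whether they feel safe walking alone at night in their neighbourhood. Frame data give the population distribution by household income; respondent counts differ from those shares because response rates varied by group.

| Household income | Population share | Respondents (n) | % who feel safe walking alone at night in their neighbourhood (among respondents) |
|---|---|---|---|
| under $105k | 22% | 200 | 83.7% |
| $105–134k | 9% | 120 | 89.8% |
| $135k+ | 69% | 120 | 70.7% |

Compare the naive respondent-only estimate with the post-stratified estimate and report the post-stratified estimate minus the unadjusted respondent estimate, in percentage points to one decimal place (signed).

-6.5 percentage points

Naive respondent-only estimate (weights = respondent counts):
  (200/440)×83.7 + (120/440)×89.8 + (120/440)×70.7 = 81.8182%
Reweighting by population household income shares:
  0.22×83.7 + 0.09×89.8 + 0.69×70.7 = 75.279%
Difference = 75.279 − 81.8182 = -6.5392 pp.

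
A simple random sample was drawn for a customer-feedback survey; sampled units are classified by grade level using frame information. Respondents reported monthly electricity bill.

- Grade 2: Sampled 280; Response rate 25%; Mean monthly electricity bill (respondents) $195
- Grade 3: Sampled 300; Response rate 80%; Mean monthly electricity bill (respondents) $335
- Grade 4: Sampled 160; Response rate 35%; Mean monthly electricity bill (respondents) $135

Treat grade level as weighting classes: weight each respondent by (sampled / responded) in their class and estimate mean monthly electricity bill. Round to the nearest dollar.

With weight = n_sampled/n_responded per class, the weighted class total is n_sampled:
  Grade 2: 280 × 195 = 54,600
  Grade 3: 300 × 335 = 100,500
  Grade 4: 160 × 135 = 21,600
Adjusted estimate = 176,700 / 740 = 238.784 → $239.

$239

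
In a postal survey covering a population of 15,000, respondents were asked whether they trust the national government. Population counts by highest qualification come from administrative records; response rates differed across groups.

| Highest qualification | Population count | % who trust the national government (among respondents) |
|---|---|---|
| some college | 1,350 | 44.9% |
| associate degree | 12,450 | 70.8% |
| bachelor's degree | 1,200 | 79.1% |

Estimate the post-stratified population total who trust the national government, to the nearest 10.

10,370

Estimated count per cell = population count × respondent percentage:
  some college: 1,350 × 44.9% = 606.15
  associate degree: 12,450 × 70.8% = 8814.6
  bachelor's degree: 1,200 × 79.1% = 949.2
Estimated total = 10370 → 10,370.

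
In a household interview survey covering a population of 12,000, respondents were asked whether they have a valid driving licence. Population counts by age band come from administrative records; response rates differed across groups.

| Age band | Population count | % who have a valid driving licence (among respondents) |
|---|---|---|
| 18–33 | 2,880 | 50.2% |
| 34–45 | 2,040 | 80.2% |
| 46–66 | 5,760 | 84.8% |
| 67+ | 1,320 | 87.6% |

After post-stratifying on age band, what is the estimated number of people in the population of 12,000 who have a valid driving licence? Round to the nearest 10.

Estimated count per cell = population count × respondent percentage:
  18–33: 2,880 × 50.2% = 1445.76
  34–45: 2,040 × 80.2% = 1636.08
  46–66: 5,760 × 84.8% = 4884.48
  67+: 1,320 × 87.6% = 1156.32
Estimated total = 9122.64 → 9,120.

9,120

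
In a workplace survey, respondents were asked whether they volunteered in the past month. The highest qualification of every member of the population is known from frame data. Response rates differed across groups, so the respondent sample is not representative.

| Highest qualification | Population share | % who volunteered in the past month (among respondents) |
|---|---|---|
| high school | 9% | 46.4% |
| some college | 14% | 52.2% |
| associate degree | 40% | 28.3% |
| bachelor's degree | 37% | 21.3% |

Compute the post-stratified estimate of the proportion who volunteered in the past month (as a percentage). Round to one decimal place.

Each cell contributes population-share × respondent value:
  high school: 0.09 × 46.4 = 4.176
  some college: 0.14 × 52.2 = 7.308
  associate degree: 0.4 × 28.3 = 11.32
  bachelor's degree: 0.37 × 21.3 = 7.881
Post-stratified estimate = 30.685 → 30.7%.

30.7%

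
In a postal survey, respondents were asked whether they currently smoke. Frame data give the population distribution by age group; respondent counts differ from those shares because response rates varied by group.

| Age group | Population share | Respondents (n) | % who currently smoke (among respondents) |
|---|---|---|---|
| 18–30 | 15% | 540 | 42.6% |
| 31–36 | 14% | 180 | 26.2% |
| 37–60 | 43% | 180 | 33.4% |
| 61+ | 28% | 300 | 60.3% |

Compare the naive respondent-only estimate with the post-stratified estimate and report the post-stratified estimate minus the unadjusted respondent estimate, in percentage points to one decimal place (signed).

Without adjustment, the pooled respondent share is:
  (540/1200)×42.6 + (180/1200)×26.2 + (180/1200)×33.4 + (300/1200)×60.3 = 43.185%
Reweighting by population age group shares:
  0.15×42.6 + 0.14×26.2 + 0.43×33.4 + 0.28×60.3 = 41.304%
Difference = 41.304 − 43.185 = -1.881 pp.

-1.9 percentage points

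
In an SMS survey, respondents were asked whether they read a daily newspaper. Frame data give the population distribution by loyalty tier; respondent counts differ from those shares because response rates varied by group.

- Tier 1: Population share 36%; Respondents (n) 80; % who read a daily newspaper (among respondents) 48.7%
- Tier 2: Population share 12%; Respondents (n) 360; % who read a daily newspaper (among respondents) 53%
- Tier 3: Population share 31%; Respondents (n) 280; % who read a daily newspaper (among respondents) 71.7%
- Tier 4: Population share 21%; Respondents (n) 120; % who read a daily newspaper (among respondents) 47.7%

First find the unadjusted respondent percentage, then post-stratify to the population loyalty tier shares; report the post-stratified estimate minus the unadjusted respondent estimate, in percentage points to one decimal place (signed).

-1.9 percentage points

Naive respondent-only estimate (weights = respondent counts):
  (80/840)×48.7 + (360/840)×53 + (280/840)×71.7 + (120/840)×47.7 = 58.0667%
Post-stratified estimate weights by population shares:
  0.36×48.7 + 0.12×53 + 0.31×71.7 + 0.21×47.7 = 56.136%
Difference = 56.136 − 58.0667 = -1.9307 pp.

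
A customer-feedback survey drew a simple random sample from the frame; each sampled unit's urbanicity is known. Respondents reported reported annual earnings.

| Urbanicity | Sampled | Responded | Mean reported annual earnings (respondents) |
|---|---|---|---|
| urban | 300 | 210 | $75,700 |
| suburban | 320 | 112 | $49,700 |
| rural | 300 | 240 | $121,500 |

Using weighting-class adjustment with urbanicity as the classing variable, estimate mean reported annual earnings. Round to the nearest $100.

Response rates by class: urban 210/300 = 70%, suburban 112/320 = 35%, rural 240/300 = 80%.
With weight = n_sampled/n_responded per class, the weighted class total is n_sampled:
  urban: 300 × 75,700 = 22,710,000
  suburban: 320 × 49,700 = 15,904,000
  rural: 300 × 121,500 = 36,450,000
Adjusted estimate = 75,064,000 / 920 = 81591.3 → $81,600.

$81,600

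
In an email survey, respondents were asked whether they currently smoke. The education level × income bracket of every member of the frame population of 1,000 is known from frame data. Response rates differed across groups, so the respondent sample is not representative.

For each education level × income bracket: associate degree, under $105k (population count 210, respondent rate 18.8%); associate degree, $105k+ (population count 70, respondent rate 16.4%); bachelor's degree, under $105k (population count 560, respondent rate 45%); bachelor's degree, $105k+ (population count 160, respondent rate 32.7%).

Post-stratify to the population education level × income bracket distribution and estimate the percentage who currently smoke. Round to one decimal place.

35.5%

Reweight to the known education level × income bracket distribution:
  associate degree, under $105k: (210/1,000) × 18.8 = 3.948
  associate degree, $105k+: (70/1,000) × 16.4 = 1.148
  bachelor's degree, under $105k: (560/1,000) × 45 = 25.2
  bachelor's degree, $105k+: (160/1,000) × 32.7 = 5.232
Post-stratified estimate = 35.528 → 35.5%.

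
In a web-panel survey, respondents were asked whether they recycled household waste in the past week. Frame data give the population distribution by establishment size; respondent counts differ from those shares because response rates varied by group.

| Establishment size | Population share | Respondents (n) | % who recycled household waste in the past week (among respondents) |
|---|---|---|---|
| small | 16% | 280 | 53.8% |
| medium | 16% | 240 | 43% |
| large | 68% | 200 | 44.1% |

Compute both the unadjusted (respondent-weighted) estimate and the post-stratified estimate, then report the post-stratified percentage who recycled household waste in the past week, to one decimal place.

Naive respondent-only estimate (weights = respondent counts):
  (280/720)×53.8 + (240/720)×43 + (200/720)×44.1 = 47.5056%
Post-stratifying to population shares instead:
  0.16×53.8 + 0.16×43 + 0.68×44.1 = 45.476%

45.5%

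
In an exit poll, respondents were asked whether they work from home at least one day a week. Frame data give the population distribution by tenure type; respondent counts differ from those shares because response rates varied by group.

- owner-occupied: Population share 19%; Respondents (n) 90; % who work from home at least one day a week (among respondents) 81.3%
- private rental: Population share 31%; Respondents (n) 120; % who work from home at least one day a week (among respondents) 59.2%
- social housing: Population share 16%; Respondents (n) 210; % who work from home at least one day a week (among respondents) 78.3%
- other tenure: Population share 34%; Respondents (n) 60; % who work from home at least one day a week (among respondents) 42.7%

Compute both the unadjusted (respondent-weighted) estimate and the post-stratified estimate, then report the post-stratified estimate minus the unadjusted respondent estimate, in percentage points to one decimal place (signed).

Without adjustment, the pooled respondent share is:
  (90/480)×81.3 + (120/480)×59.2 + (210/480)×78.3 + (60/480)×42.7 = 69.6375%
Post-stratified estimate weights by population shares:
  0.19×81.3 + 0.31×59.2 + 0.16×78.3 + 0.34×42.7 = 60.845%
Difference = 60.845 − 69.6375 = -8.7925 pp.

-8.8 percentage points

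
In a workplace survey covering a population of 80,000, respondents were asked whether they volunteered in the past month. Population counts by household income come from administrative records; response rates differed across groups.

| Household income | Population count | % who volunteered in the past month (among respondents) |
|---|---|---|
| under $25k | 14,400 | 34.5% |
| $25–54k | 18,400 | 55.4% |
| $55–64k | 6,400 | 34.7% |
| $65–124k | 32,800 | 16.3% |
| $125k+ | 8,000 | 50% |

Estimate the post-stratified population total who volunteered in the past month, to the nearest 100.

Estimated count per cell = population count × respondent percentage:
  under $25k: 14,400 × 34.5% = 4968
  $25–54k: 18,400 × 55.4% = 10193.6
  $55–64k: 6,400 × 34.7% = 2220.8
  $65–124k: 32,800 × 16.3% = 5346.4
  $125k+: 8,000 × 50% = 4000
Estimated total = 26728.8 → 26,700.

26,700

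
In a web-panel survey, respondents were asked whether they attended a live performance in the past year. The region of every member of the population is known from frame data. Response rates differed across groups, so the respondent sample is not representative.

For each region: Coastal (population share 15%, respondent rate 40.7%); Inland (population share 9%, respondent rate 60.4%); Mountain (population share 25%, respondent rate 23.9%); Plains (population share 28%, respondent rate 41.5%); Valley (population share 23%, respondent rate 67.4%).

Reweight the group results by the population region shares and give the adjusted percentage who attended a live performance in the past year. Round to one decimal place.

Weight each group's respondent value by its population share:
  Coastal: 0.15 × 40.7 = 6.105
  Inland: 0.09 × 60.4 = 5.436
  Mountain: 0.25 × 23.9 = 5.975
  Plains: 0.28 × 41.5 = 11.62
  Valley: 0.23 × 67.4 = 15.502
Post-stratified estimate = 44.638 → 44.6%.

44.6%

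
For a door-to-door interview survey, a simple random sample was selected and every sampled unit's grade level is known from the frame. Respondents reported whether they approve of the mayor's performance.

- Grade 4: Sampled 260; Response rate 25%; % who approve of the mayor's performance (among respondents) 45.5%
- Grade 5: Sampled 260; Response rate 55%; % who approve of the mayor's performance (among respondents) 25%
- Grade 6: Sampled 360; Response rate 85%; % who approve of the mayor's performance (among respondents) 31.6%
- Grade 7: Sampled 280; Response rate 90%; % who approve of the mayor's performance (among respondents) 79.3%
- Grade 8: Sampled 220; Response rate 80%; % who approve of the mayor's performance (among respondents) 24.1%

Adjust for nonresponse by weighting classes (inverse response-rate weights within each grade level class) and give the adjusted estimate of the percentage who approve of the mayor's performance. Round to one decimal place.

Inverse-response-rate weighting restores each class to its sampled count, so class totals weight by n_sampled:
  Grade 4: 260 × 45.5 = 11,830
  Grade 5: 260 × 25 = 6500
  Grade 6: 360 × 31.6 = 11,376
  Grade 7: 280 × 79.3 = 22,204
  Grade 8: 220 × 24.1 = 5302
Adjusted estimate = 57,212 / 1,380 = 41.458 → 41.5%.

41.5%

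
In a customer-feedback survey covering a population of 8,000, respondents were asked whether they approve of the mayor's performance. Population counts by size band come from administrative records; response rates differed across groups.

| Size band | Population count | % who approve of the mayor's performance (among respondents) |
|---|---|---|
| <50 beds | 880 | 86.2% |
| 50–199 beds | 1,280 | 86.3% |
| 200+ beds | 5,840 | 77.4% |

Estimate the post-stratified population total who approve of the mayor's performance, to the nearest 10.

Estimated count per cell = population count × respondent percentage:
  <50 beds: 880 × 86.2% = 758.56
  50–199 beds: 1,280 × 86.3% = 1104.64
  200+ beds: 5,840 × 77.4% = 4520.16
Estimated total = 6383.36 → 6,380.

6,380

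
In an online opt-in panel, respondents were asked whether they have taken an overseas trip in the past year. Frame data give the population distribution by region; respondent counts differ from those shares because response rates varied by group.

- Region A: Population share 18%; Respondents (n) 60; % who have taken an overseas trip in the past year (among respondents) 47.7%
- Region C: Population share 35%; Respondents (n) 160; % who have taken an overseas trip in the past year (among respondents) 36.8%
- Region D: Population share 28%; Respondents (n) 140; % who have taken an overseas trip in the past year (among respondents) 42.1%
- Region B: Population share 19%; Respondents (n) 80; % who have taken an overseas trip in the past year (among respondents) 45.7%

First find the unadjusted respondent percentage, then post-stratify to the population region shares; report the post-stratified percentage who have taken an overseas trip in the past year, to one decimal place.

Naive respondent-only estimate (weights = respondent counts):
  (60/440)×47.7 + (160/440)×36.8 + (140/440)×42.1 + (80/440)×45.7 = 41.5909%
Post-stratified estimate weights by population shares:
  0.18×47.7 + 0.35×36.8 + 0.28×42.1 + 0.19×45.7 = 41.937%

41.9%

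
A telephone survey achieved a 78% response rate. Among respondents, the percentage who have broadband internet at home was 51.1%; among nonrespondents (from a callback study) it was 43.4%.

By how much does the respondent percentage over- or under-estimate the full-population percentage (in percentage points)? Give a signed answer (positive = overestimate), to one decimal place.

Nonresponse fraction = 1 − 0.78 = 0.22.
Bias = (nonresponse fraction) × (respondent percentage − nonrespondent percentage)
     = 0.22 × (51.1 − 43.4) = 0.22 × 7.7 = 1.694.

+1.7 percentage points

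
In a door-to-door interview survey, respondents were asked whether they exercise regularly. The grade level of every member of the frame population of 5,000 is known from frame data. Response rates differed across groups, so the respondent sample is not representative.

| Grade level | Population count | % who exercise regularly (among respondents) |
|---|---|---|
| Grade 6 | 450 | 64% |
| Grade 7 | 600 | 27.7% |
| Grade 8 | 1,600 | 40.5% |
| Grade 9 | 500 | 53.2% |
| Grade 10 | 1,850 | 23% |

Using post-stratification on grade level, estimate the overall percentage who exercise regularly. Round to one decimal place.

Reweight to the known grade level distribution:
  Grade 6: (450/5,000) × 64 = 5.76
  Grade 7: (600/5,000) × 27.7 = 3.324
  Grade 8: (1,600/5,000) × 40.5 = 12.96
  Grade 9: (500/5,000) × 53.2 = 5.32
  Grade 10: (1,850/5,000) × 23 = 8.51
Post-stratified estimate = 35.874 → 35.9%.

35.9%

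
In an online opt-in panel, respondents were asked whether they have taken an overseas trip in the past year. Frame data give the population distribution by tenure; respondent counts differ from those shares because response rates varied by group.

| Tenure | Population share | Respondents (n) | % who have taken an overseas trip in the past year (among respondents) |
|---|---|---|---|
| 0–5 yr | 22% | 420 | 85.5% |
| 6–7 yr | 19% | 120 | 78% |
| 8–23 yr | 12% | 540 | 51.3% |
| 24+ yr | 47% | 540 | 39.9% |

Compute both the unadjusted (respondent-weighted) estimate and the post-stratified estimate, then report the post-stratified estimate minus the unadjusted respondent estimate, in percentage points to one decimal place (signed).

+0.2 percentage points

Naive respondent-only estimate (weights = respondent counts):
  (420/1620)×85.5 + (120/1620)×78 + (540/1620)×51.3 + (540/1620)×39.9 = 58.3444%
Post-stratified estimate weights by population shares:
  0.22×85.5 + 0.19×78 + 0.12×51.3 + 0.47×39.9 = 58.539%
Difference = 58.539 − 58.3444 = 0.1946 pp.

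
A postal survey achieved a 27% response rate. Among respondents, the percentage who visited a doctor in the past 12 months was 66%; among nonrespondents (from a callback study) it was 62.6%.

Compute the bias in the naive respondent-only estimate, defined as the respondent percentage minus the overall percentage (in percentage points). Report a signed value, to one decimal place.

Nonresponse fraction = 1 − 0.27 = 0.73.
Bias = (nonresponse fraction) × (respondent percentage − nonrespondent percentage)
     = 0.73 × (66 − 62.6) = 0.73 × 3.4 = 2.482.

+2.5 percentage points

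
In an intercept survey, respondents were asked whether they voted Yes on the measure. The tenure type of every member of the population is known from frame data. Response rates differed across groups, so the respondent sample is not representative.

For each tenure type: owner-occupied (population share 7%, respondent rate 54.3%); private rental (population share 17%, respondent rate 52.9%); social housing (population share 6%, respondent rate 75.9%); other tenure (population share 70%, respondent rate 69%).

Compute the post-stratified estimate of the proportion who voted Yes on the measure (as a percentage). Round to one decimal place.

65.6%

Weight each group's respondent value by its population share:
  owner-occupied: 0.07 × 54.3 = 3.801
  private rental: 0.17 × 52.9 = 8.993
  social housing: 0.06 × 75.9 = 4.554
  other tenure: 0.7 × 69 = 48.3
Post-stratified estimate = 65.648 → 65.6%.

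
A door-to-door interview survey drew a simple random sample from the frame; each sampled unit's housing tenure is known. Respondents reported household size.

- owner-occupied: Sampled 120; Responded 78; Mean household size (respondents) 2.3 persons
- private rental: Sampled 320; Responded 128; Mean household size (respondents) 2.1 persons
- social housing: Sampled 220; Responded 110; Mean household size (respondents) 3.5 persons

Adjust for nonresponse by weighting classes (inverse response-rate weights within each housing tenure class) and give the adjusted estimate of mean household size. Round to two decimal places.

2.60

Class response rates: owner-occupied 78/120 = 65%, private rental 128/320 = 40%, social housing 110/220 = 50%.
Inverse-response-rate weighting restores each class to its sampled count, so class totals weight by n_sampled:
  owner-occupied: 120 × 2.3 = 276
  private rental: 320 × 2.1 = 672
  social housing: 220 × 3.5 = 770
Adjusted estimate = 1718 / 660 = 2.60303 → 2.60.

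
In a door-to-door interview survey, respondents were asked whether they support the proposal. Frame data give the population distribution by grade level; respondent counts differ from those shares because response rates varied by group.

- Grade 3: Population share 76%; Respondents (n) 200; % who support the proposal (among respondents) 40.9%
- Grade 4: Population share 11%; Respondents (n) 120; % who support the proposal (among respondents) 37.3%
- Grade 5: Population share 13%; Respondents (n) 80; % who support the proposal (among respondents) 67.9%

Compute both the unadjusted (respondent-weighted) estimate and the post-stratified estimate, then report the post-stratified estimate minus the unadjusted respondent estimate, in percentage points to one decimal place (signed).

-1.2 percentage points

Naive respondent-only estimate (weights = respondent counts):
  (200/400)×40.9 + (120/400)×37.3 + (80/400)×67.9 = 45.22%
Post-stratifying to population shares instead:
  0.76×40.9 + 0.11×37.3 + 0.13×67.9 = 44.014%
Difference = 44.014 − 45.22 = -1.206 pp.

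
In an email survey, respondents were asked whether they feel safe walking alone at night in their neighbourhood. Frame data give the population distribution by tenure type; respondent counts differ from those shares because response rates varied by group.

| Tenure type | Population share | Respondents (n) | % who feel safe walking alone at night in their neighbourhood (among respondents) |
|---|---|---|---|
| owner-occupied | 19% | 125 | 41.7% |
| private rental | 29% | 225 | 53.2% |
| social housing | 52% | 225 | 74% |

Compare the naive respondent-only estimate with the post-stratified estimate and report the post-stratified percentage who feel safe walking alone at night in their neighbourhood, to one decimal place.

Unadjusted (pooled respondent) estimate weights by respondent counts:
  (125/575)×41.7 + (225/575)×53.2 + (225/575)×74 = 58.8391%
Post-stratified estimate weights by population shares:
  0.19×41.7 + 0.29×53.2 + 0.52×74 = 61.831%

61.8%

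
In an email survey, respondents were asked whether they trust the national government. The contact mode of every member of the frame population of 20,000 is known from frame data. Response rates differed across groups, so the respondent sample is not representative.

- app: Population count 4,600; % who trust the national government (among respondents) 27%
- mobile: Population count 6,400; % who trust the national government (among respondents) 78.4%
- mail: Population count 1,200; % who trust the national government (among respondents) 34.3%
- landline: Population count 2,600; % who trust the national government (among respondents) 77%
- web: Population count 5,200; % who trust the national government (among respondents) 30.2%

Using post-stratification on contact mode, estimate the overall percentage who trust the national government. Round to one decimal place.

Post-stratification weights by population share, not respondent share:
  app: (4,600/20,000) × 27 = 6.21
  mobile: (6,400/20,000) × 78.4 = 25.088
  mail: (1,200/20,000) × 34.3 = 2.058
  landline: (2,600/20,000) × 77 = 10.01
  web: (5,200/20,000) × 30.2 = 7.852
Post-stratified estimate = 51.218 → 51.2%.

51.2%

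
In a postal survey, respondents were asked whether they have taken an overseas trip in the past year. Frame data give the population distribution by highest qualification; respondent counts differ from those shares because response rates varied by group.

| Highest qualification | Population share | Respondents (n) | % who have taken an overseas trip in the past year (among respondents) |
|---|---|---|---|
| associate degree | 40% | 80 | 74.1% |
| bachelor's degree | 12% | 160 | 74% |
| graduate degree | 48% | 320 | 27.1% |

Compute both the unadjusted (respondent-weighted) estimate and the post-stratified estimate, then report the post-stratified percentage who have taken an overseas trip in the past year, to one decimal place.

51.5%

Naive respondent-only estimate (weights = respondent counts):
  (80/560)×74.1 + (160/560)×74 + (320/560)×27.1 = 47.2143%
Post-stratified estimate weights by population shares:
  0.4×74.1 + 0.12×74 + 0.48×27.1 = 51.528%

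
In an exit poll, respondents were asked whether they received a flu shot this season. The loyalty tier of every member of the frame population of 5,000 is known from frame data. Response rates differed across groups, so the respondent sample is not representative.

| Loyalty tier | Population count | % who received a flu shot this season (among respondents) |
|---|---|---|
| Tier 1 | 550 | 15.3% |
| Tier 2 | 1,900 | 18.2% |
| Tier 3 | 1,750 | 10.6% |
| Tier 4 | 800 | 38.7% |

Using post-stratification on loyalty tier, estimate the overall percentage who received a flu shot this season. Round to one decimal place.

Post-stratification weights by population share, not respondent share:
  Tier 1: (550/5,000) × 15.3 = 1.683
  Tier 2: (1,900/5,000) × 18.2 = 6.916
  Tier 3: (1,750/5,000) × 10.6 = 3.71
  Tier 4: (800/5,000) × 38.7 = 6.192
Post-stratified estimate = 18.501 → 18.5%.

18.5%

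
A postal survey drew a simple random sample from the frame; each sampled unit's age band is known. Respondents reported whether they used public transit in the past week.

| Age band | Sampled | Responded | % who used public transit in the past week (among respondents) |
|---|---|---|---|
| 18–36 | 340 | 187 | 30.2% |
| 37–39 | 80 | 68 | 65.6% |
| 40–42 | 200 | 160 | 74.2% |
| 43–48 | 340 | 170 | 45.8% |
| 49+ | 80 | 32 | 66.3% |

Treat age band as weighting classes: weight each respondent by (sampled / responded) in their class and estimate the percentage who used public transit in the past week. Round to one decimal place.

49.3%

Response rates by class: 18–36 187/340 = 55%, 37–39 68/80 = 85%, 40–42 160/200 = 80%, 43–48 170/340 = 50%, 49+ 32/80 = 40%.
Weighting each respondent by the inverse class response rate inflates each class back to its sampled size, so the class weight is n_sampled:
  18–36: 340 × 30.2 = 10,268
  37–39: 80 × 65.6 = 5248
  40–42: 200 × 74.2 = 14,840
  43–48: 340 × 45.8 = 15572
  49+: 80 × 66.3 = 5304
Adjusted estimate = 51,232 / 1,040 = 49.2615 → 49.3%.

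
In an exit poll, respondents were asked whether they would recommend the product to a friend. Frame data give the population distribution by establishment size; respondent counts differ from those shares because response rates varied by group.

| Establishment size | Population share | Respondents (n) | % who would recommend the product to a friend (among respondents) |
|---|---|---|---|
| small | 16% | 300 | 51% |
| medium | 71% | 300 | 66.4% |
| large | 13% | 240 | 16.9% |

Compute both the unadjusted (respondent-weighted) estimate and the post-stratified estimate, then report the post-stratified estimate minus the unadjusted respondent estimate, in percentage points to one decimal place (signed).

+10.7 percentage points

Naive respondent-only estimate (weights = respondent counts):
  (300/840)×51 + (300/840)×66.4 + (240/840)×16.9 = 46.7571%
Post-stratified estimate weights by population shares:
  0.16×51 + 0.71×66.4 + 0.13×16.9 = 57.501%
Difference = 57.501 − 46.7571 = 10.7439 pp.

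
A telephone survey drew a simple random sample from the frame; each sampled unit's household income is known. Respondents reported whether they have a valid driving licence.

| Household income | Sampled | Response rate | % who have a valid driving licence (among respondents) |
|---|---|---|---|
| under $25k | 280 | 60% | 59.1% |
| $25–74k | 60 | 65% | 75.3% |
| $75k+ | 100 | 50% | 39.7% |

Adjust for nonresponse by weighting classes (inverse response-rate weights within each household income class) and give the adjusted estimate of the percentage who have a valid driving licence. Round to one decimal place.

With weight = n_sampled/n_responded per class, the weighted class total is n_sampled:
  under $25k: 280 × 59.1 = 16,548
  $25–74k: 60 × 75.3 = 4518
  $75k+: 100 × 39.7 = 3970
Adjusted estimate = 25,036 / 440 = 56.9 → 56.9%.

56.9%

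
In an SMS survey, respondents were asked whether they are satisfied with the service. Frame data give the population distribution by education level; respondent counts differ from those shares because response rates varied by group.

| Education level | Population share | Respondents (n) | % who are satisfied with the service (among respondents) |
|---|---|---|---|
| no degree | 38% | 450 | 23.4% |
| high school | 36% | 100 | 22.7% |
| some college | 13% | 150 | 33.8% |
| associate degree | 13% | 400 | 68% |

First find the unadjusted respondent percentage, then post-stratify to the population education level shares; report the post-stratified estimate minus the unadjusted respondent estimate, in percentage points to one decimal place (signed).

-10.7 percentage points

Unadjusted (pooled respondent) estimate weights by respondent counts:
  (450/1100)×23.4 + (100/1100)×22.7 + (150/1100)×33.8 + (400/1100)×68 = 40.9727%
Post-stratifying to population shares instead:
  0.38×23.4 + 0.36×22.7 + 0.13×33.8 + 0.13×68 = 30.298%
Difference = 30.298 − 40.9727 = -10.6747 pp.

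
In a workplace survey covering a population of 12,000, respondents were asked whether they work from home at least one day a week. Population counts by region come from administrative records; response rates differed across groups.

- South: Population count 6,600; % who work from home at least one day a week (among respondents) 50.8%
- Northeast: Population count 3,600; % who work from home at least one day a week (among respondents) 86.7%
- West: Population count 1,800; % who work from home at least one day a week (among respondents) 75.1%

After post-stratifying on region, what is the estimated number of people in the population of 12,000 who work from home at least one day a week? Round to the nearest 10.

Apply each group's respondent rate to its population count:
  South: 6,600 × 50.8% = 3352.8
  Northeast: 3,600 × 86.7% = 3121.2
  West: 1,800 × 75.1% = 1351.8
Estimated total = 7825.8 → 7,830.

7,830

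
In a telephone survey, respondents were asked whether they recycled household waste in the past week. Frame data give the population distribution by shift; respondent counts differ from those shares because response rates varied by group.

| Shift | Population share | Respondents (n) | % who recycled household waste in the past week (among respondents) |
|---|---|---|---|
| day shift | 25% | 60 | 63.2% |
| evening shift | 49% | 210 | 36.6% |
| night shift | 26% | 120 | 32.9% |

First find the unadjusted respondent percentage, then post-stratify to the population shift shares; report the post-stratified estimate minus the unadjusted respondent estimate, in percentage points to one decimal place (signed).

+2.7 percentage points

Naive respondent-only estimate (weights = respondent counts):
  (60/390)×63.2 + (210/390)×36.6 + (120/390)×32.9 = 39.5538%
Reweighting by population shift shares:
  0.25×63.2 + 0.49×36.6 + 0.26×32.9 = 42.288%
Difference = 42.288 − 39.5538 = 2.7342 pp.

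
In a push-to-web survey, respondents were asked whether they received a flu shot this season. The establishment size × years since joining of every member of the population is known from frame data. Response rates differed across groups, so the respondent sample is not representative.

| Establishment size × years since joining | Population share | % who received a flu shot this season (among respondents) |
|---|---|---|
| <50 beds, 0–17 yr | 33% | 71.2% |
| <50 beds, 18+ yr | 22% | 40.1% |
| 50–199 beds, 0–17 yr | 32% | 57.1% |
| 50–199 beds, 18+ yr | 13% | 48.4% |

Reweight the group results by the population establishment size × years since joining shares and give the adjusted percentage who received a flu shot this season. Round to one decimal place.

Each cell contributes population-share × respondent value:
  <50 beds, 0–17 yr: 0.33 × 71.2 = 23.496
  <50 beds, 18+ yr: 0.22 × 40.1 = 8.822
  50–199 beds, 0–17 yr: 0.32 × 57.1 = 18.272
  50–199 beds, 18+ yr: 0.13 × 48.4 = 6.292
Post-stratified estimate = 56.882 → 56.9%.

56.9%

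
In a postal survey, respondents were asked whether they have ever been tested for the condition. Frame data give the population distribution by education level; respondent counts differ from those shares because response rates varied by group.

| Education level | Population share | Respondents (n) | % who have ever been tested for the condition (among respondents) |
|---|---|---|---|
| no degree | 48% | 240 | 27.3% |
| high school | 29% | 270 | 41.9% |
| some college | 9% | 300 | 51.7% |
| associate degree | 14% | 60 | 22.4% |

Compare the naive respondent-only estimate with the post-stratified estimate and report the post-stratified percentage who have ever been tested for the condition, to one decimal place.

Without adjustment, the pooled respondent share is:
  (240/870)×27.3 + (270/870)×41.9 + (300/870)×51.7 + (60/870)×22.4 = 39.9069%
Post-stratified estimate weights by population shares:
  0.48×27.3 + 0.29×41.9 + 0.09×51.7 + 0.14×22.4 = 33.044%

33.0%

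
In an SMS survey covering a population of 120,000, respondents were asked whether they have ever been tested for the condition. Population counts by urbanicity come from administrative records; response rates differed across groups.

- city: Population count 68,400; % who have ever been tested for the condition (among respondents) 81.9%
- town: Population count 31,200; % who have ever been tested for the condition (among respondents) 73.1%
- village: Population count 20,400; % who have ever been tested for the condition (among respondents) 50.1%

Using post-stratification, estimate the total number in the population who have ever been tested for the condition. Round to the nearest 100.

89,000

Each cell contributes its population count × the respondent rate:
  city: 68,400 × 81.9% = 56019.6
  town: 31,200 × 73.1% = 22807.2
  village: 20,400 × 50.1% = 10220.4
Estimated total = 89047.2 → 89,000.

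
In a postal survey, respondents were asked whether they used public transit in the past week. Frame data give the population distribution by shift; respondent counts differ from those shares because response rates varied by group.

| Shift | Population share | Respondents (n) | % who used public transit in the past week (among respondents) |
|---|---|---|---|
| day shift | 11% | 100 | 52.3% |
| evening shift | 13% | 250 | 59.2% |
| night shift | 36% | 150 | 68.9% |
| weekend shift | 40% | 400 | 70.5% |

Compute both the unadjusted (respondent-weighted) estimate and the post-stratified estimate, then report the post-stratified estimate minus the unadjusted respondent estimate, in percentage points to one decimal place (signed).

Naive respondent-only estimate (weights = respondent counts):
  (100/900)×52.3 + (250/900)×59.2 + (150/900)×68.9 + (400/900)×70.5 = 65.0722%
Post-stratified estimate weights by population shares:
  0.11×52.3 + 0.13×59.2 + 0.36×68.9 + 0.4×70.5 = 66.453%
Difference = 66.453 − 65.0722 = 1.3808 pp.

+1.4 percentage points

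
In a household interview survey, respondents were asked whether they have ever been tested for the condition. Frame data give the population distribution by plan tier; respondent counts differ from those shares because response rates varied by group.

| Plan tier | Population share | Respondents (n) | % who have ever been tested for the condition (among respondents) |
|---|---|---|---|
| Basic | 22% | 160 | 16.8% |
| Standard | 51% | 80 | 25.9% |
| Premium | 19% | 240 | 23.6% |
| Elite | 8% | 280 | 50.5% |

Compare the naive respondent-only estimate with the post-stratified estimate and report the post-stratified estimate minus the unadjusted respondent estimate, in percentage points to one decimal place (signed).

Naive respondent-only estimate (weights = respondent counts):
  (160/760)×16.8 + (80/760)×25.9 + (240/760)×23.6 + (280/760)×50.5 = 32.3211%
Post-stratified estimate weights by population shares:
  0.22×16.8 + 0.51×25.9 + 0.19×23.6 + 0.08×50.5 = 25.429%
Difference = 25.429 − 32.3211 = -6.8921 pp.

-6.9 percentage points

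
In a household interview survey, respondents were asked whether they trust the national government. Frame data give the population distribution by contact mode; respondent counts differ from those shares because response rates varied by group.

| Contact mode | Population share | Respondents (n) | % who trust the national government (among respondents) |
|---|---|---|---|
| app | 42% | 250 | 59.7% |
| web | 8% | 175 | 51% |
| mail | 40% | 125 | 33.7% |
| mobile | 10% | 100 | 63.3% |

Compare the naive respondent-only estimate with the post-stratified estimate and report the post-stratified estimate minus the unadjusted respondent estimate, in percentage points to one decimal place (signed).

Unadjusted (pooled respondent) estimate weights by respondent counts:
  (250/650)×59.7 + (175/650)×51 + (125/650)×33.7 + (100/650)×63.3 = 52.9115%
Post-stratifying to population shares instead:
  0.42×59.7 + 0.08×51 + 0.4×33.7 + 0.1×63.3 = 48.964%
Difference = 48.964 − 52.9115 = -3.9475 pp.

-3.9 percentage points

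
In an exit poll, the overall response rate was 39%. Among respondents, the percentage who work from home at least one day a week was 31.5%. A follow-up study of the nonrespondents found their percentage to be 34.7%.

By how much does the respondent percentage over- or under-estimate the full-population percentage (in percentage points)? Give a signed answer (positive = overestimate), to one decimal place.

Nonresponse fraction = 1 − 0.39 = 0.61.
Bias = (nonresponse fraction) × (respondent percentage − nonrespondent percentage)
     = 0.61 × (31.5 − 34.7) = 0.61 × -3.2 = -1.952.

-2.0 percentage points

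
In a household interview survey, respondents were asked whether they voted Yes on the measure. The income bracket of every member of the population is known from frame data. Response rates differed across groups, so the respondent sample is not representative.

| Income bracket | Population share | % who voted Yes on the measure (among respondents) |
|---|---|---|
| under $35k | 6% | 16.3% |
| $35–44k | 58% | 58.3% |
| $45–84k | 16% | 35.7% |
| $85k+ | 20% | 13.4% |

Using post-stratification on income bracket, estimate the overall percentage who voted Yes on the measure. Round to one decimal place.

Reweight to the known income bracket distribution:
  under $35k: 0.06 × 16.3 = 0.978
  $35–44k: 0.58 × 58.3 = 33.814
  $45–84k: 0.16 × 35.7 = 5.712
  $85k+: 0.2 × 13.4 = 2.68
Post-stratified estimate = 43.184 → 43.2%.

43.2%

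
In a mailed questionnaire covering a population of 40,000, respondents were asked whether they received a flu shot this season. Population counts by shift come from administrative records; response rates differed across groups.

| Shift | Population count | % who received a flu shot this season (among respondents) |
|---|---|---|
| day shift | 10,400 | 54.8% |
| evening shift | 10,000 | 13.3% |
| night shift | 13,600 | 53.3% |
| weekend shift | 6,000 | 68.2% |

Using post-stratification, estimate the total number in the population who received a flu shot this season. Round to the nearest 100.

18,400

Each cell contributes its population count × the respondent rate:
  day shift: 10,400 × 54.8% = 5699.2
  evening shift: 10,000 × 13.3% = 1330
  night shift: 13,600 × 53.3% = 7248.8
  weekend shift: 6,000 × 68.2% = 4092
Estimated total = 18,370 → 18,400.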